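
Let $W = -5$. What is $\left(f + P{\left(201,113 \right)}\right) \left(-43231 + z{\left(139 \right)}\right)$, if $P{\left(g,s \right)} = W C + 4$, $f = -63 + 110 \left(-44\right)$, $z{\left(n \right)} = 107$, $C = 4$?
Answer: $212126956$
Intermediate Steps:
$f = -4903$ ($f = -63 - 4840 = -4903$)
$P{\left(g,s \right)} = -16$ ($P{\left(g,s \right)} = \left(-5\right) 4 + 4 = -20 + 4 = -16$)
$\left(f + P{\left(201,113 \right)}\right) \left(-43231 + z{\left(139 \right)}\right) = \left(-4903 - 16\right) \left(-43231 + 107\right) = \left(-4919\right) \left(-43124\right) = 212126956$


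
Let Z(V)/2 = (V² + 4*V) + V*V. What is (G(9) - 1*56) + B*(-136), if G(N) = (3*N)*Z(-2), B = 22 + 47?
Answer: -9440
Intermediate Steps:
B = 69
Z(V) = 4*V² + 8*V (Z(V) = 2*((V² + 4*V) + V*V) = 2*((V² + 4*V) + V²) = 2*(2*V² + 4*V) = 4*V² + 8*V)
G(N) = 0 (G(N) = (3*N)*(4*(-2)*(2 - 2)) = (3*N)*(4*(-2)*0) = (3*N)*0 = 0)
(G(9) - 1*56) + B*(-136) = (0 - 1*56) + 69*(-136) = (0 - 56) - 9384 = -56 - 9384 = -9440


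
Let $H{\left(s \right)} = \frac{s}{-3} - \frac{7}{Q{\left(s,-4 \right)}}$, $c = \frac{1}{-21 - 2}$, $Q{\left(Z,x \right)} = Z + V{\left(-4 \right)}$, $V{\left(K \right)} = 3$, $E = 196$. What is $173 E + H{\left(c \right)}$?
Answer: $\frac{159085295}{4692} \approx 33906.0$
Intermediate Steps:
$Q{\left(Z,x \right)} = 3 + Z$ ($Q{\left(Z,x \right)} = Z + 3 = 3 + Z$)
$c = - \frac{1}{23}$ ($c = \frac{1}{-23} = - \frac{1}{23} \approx -0.043478$)
$H{\left(s \right)} = - \frac{7}{3 + s} - \frac{s}{3}$ ($H{\left(s \right)} = \frac{s}{-3} - \frac{7}{3 + s} = s \left(- \frac{1}{3}\right) - \frac{7}{3 + s} = - \frac{s}{3} - \frac{7}{3 + s} = - \frac{7}{3 + s} - \frac{s}{3}$)
$173 E + H{\left(c \right)} = 173 \cdot 196 + \frac{-21 - - \frac{3 - \frac{1}{23}}{23}}{3 \left(3 - \frac{1}{23}\right)} = 33908 + \frac{-21 - \left(- \frac{1}{23}\right) \frac{68}{23}}{3 \cdot \frac{68}{23}} = 33908 + \frac{1}{3} \cdot \frac{23}{68} \left(-21 + \frac{68}{529}\right) = 33908 + \frac{1}{3} \cdot \frac{23}{68} \left(- \frac{11041}{529}\right) = 33908 - \frac{11041}{4692} = \frac{159085295}{4692}$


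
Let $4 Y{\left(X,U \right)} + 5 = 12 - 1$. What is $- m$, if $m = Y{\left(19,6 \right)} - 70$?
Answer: $\frac{137}{2} \approx 68.5$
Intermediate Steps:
$Y{\left(X,U \right)} = \frac{3}{2}$ ($Y{\left(X,U \right)} = - \frac{5}{4} + \frac{12 - 1}{4} = - \frac{5}{4} + \frac{1}{4} \cdot 11 = - \frac{5}{4} + \frac{11}{4} = \frac{3}{2}$)
$m = - \frac{137}{2}$ ($m = \frac{3}{2} - 70 = - \frac{137}{2} \approx -68.5$)
$- m = \left(-1\right) \left(- \frac{137}{2}\right) = \frac{137}{2}$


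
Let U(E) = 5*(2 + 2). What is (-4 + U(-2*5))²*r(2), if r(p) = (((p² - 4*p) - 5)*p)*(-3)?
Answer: 13824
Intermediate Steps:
U(E) = 20 (U(E) = 5*4 = 20)
r(p) = -3*p*(-5 + p² - 4*p) (r(p) = ((-5 + p² - 4*p)*p)*(-3) = (p*(-5 + p² - 4*p))*(-3) = -3*p*(-5 + p² - 4*p))
(-4 + U(-2*5))²*r(2) = (-4 + 20)²*(3*2*(5 - 1*2² + 4*2)) = 16²*(3*2*(5 - 1*4 + 8)) = 256*(3*2*(5 - 4 + 8)) = 256*(3*2*9) = 256*54 = 13824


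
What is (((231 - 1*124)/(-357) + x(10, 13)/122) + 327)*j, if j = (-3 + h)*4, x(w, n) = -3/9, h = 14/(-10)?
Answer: -41738356/7259 ≈ -5749.9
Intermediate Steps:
h = -7/5 (h = 14*(-⅒) = -7/5 ≈ -1.4000)
x(w, n) = -⅓ (x(w, n) = -3*⅑ = -⅓)
j = -88/5 (j = (-3 - 7/5)*4 = -22/5*4 = -88/5 ≈ -17.600)
(((231 - 1*124)/(-357) + x(10, 13)/122) + 327)*j = (((231 - 1*124)/(-357) - ⅓/122) + 327)*(-88/5) = (((231 - 124)*(-1/357) - ⅓*1/122) + 327)*(-88/5) = ((107*(-1/357) - 1/366) + 327)*(-88/5) = ((-107/357 - 1/366) + 327)*(-88/5) = (-4391/14518 + 327)*(-88/5) = (4742995/14518)*(-88/5) = -41738356/7259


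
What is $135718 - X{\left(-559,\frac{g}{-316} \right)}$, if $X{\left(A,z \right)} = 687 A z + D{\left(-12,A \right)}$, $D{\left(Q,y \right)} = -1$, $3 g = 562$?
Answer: $- \frac{14527489}{158} \approx -91946.0$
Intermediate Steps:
$g = \frac{562}{3}$ ($g = \frac{1}{3} \cdot 562 = \frac{562}{3} \approx 187.33$)
$X{\left(A,z \right)} = -1 + 687 A z$ ($X{\left(A,z \right)} = 687 A z - 1 = -1 + 687 A z$)
$135718 - X{\left(-559,\frac{g}{-316} \right)} = 135718 - \left(-1 + 687 \left(-559\right) \frac{562}{3 \left(-316\right)}\right) = 135718 - \left(-1 + 687 \left(-559\right) \frac{562}{3} \left(- \frac{1}{316}\right)\right) = 135718 - \left(-1 + 687 \left(-559\right) \left(- \frac{281}{474}\right)\right) = 135718 - \left(-1 + \frac{35971091}{158}\right) = 135718 - \frac{35970933}{158} = - \frac{14527489}{158}$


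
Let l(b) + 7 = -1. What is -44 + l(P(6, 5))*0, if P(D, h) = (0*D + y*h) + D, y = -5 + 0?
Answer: -44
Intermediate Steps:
y = -5
P(D, h) = D - 5*h (P(D, h) = (0*D - 5*h) + D = (0 - 5*h) + D = -5*h + D = D - 5*h)
l(b) = -8 (l(b) = -7 - 1 = -8)
-44 + l(P(6, 5))*0 = -44 - 8*0 = -44 + 0 = -44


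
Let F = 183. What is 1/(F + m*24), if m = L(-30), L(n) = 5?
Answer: 1/303 ≈ 0.0033003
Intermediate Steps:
m = 5
1/(F + m*24) = 1/(183 + 5*24) = 1/(183 + 120) = 1/303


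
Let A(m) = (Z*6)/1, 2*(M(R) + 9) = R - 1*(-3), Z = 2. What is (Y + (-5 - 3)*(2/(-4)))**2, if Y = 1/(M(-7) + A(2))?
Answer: 25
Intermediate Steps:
M(R) = -15/2 + R/2 (M(R) = -9 + (R - 1*(-3))/2 = -9 + (R + 3)/2 = -9 + (3 + R)/2 = -9 + (3/2 + R/2) = -15/2 + R/2)
A(m) = 12 (A(m) = (2*6)/1 = 12*1 = 12)
Y = 1 (Y = 1/((-15/2 + (1/2)*(-7)) + 12) = 1/((-15/2 - 7/2) + 12) = 1/(-11 + 12) = 1/1 = 1)
(Y + (-5 - 3)*(2/(-4)))**2 = (1 + (-5 - 3)*(2/(-4)))**2 = (1 - 16*(-1)/4)**2 = (1 - 8*(-1/2))**2 = (1 + 4)**2 = 5**2 = 25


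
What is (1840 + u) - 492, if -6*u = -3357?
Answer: 3815/2 ≈ 1907.5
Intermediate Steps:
u = 1119/2 (u = -⅙*(-3357) = 1119/2 ≈ 559.50)
(1840 + u) - 492 = (1840 + 1119/2) - 492 = 4799/2 - 492 = 3815/2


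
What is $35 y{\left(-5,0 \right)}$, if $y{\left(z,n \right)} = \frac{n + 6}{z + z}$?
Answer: $-21$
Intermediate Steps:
$y{\left(z,n \right)} = \frac{6 + n}{2 z}$
$35 y{\left(-5,0 \right)} = 35 \frac{6 + 0}{2 \left(-5\right)} = 35 \cdot \frac{1}{2} \left(- \frac{1}{5}\right) 6 = 35 \left(- \frac{3}{5}\right) = -21$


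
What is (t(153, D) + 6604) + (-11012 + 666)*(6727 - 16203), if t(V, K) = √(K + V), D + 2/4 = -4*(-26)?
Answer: 98045300 + 3*√114/2 ≈ 9.8045e+7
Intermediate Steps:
D = 207/2 (D = -½ - 4*(-26) = -½ + 104 = 207/2 ≈ 103.50)
(t(153, D) + 6604) + (-11012 + 666)*(6727 - 16203) = (√(207/2 + 153) + 6604) + (-11012 + 666)*(6727 - 16203) = (√(513/2) + 6604) - 10346*(-9476) = (3*√114/2 + 6604) + 98038696 = (6604 + 3*√114/2) + 98038696 = 98045300 + 3*√114/2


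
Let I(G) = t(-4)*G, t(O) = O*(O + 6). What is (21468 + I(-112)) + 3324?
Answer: 25688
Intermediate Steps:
t(O) = O*(6 + O)
I(G) = -8*G (I(G) = (-4*(6 - 4))*G = (-4*2)*G = -8*G)
(21468 + I(-112)) + 3324 = (21468 - 8*(-112)) + 3324 = (21468 + 896) + 3324 = 22364 + 3324 = 25688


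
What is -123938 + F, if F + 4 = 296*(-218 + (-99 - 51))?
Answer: -232870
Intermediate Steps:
F = -108932 (F = -4 + 296*(-218 + (-99 - 51)) = -4 + 296*(-218 - 150) = -4 + 296*(-368) = -4 - 108928 = -108932)
-123938 + F = -123938 - 108932 = -232870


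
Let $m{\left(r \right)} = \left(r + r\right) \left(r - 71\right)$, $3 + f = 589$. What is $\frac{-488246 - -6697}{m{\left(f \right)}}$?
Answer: $- \frac{481549}{603580} \approx -0.79782$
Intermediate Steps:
$f = 586$ ($f = -3 + 589 = 586$)
$m{\left(r \right)} = 2 r \left(-71 + r\right)$
$\frac{-488246 - -6697}{m{\left(f \right)}} = \frac{-488246 - -6697}{2 \cdot 586 \left(-71 + 586\right)} = \frac{-488246 + 6697}{2 \cdot 586 \cdot 515} = - \frac{481549}{603580}$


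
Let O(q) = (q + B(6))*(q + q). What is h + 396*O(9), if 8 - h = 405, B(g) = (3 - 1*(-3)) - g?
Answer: 63755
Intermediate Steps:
B(g) = 6 - g (B(g) = (3 + 3) - g = 6 - g)
h = -397 (h = 8 - 1*405 = 8 - 405 = -397)
O(q) = 2*q² (O(q) = (q + (6 - 1*6))*(q + q) = (q + (6 - 6))*(2*q) = (q + 0)*(2*q) = q*(2*q) = 2*q²)
h + 396*O(9) = -397 + 396*(2*9²) = -397 + 396*(2*81) = -397 + 396*162 = -397 + 64152 = 63755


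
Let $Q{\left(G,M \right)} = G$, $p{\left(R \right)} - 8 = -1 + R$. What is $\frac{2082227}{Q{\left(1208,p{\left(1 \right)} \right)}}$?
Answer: $\frac{2082227}{1208} \approx 1723.7$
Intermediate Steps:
$p{\left(R \right)} = 7 + R$ ($p{\left(R \right)} = 8 + \left(-1 + R\right) = 7 + R$)
$\frac{2082227}{Q{\left(1208,p{\left(1 \right)} \right)}} = \frac{2082227}{1208}$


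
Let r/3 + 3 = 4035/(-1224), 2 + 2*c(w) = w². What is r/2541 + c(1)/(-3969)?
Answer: -477313/65313864 ≈ -0.0073080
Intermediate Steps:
c(w) = -1 + w²/2
r = -2569/136 (r = -9 + 3*(4035/(-1224)) = -9 + 3*(4035*(-1/1224)) = -9 + 3*(-1345/408) = -9 - 1345/136 = -2569/136 ≈ -18.890)
r/2541 + c(1)/(-3969) = -2569/136/2541 + (-1 + (½)*1²)/(-3969) = -2569/136*1/2541 + (-1 + (½)*1)*(-1/3969) = -367/49368 + (-1 + ½)*(-1/3969) = -367/49368 - ½*(-1/3969) = -367/49368 + 1/7938 = -477313/65313864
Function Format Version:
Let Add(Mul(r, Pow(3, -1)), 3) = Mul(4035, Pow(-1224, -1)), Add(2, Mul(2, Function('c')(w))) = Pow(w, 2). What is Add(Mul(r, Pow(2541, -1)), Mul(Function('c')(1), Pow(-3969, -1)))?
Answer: Rational(-477313, 65313864) ≈ -0.0073080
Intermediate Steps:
Function('c')(w) = Add(-1, Mul(Rational(1, 2), Pow(w, 2)))
r = Rational(-2569, 136) (r = Add(-9, Mul(3, Mul(4035, Pow(-1224, -1)))) = Add(-9, Mul(3, Mul(4035, Rational(-1, 1224)))) = Add(-9, Mul(3, Rational(-1345, 408))) = Add(-9, Rational(-1345, 136)) = Rational(-2569, 136) ≈ -18.890)
Add(Mul(r, Pow(2541, -1)), Mul(Function('c')(1), Pow(-3969, -1))) = Add(Mul(Rational(-2569, 136), Pow(2541, -1)), Mul(Add(-1, Mul(Rational(1, 2), Pow(1, 2))), Pow(-3969, -1))) = Add(Mul(Rational(-2569, 136), Rational(1, 2541)), Mul(Add(-1, Mul(Rational(1, 2), 1)), Rational(-1, 3969))) = Add(Rational(-367, 49368), Mul(Add(-1, Rational(1, 2)), Rational(-1, 3969))) = Add(Rational(-367, 49368), Mul(Rational(-1, 2), Rational(-1, 3969))) = Add(Rational(-367, 49368), Rational(1, 7938)) = Rational(-477313, 65313864)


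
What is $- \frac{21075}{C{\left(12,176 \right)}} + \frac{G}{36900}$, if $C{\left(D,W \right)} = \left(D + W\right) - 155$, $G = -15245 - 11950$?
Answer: $- \frac{17301443}{27060} \approx -639.37$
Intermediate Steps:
$G = -27195$ ($G = -15245 - 11950 = -27195$)
$C{\left(D,W \right)} = -155 + D + W$
$- \frac{21075}{C{\left(12,176 \right)}} + \frac{G}{36900} = - \frac{21075}{-155 + 12 + 176} - \frac{27195}{36900} = - \frac{21075}{33} - \frac{1813}{2460} = \left(-21075\right) \frac{1}{33} - \frac{1813}{2460} = - \frac{7025}{11} - \frac{1813}{2460} = - \frac{17301443}{27060}$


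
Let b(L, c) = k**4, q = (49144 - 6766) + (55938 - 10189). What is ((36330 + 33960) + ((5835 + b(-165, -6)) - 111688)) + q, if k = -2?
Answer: 52580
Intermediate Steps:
q = 88127 (q = 42378 + 45749 = 88127)
b(L, c) = 16 (b(L, c) = (-2)**4 = 16)
((36330 + 33960) + ((5835 + b(-165, -6)) - 111688)) + q = ((36330 + 33960) + ((5835 + 16) - 111688)) + 88127 = (70290 + (5851 - 111688)) + 88127 = (70290 - 105837) + 88127 = -35547 + 88127 = 52580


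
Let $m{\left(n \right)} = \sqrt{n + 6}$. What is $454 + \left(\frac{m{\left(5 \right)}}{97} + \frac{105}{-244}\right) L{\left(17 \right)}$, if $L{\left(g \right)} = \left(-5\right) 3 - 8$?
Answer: $\frac{113191}{244} - \frac{23 \sqrt{11}}{97} \approx 463.11$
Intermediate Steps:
$m{\left(n \right)} = \sqrt{6 + n}$
$L{\left(g \right)} = -23$ ($L{\left(g \right)} = -15 - 8 = -23$)
$454 + \left(\frac{m{\left(5 \right)}}{97} + \frac{105}{-244}\right) L{\left(17 \right)} = 454 + \left(\frac{\sqrt{6 + 5}}{97} + \frac{105}{-244}\right) \left(-23\right) = 454 + \left(\sqrt{11} \cdot \frac{1}{97} + 105 \left(- \frac{1}{244}\right)\right) \left(-23\right) = 454 + \left(\frac{\sqrt{11}}{97} - \frac{105}{244}\right) \left(-23\right) = 454 + \left(- \frac{105}{244} + \frac{\sqrt{11}}{97}\right) \left(-23\right) = 454 + \left(\frac{2415}{244} - \frac{23 \sqrt{11}}{97}\right) = \frac{113191}{244} - \frac{23 \sqrt{11}}{97}$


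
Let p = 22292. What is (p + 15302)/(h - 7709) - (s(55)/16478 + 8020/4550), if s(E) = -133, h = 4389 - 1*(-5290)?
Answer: 3656365747/211000790 ≈ 17.329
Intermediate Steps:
h = 9679 (h = 4389 + 5290 = 9679)
(p + 15302)/(h - 7709) - (s(55)/16478 + 8020/4550) = (22292 + 15302)/(9679 - 7709) - (-133/16478 + 8020/4550) = 37594/1970 - (-133*1/16478 + 8020*(1/4550)) = 37594*(1/1970) - (-19/2354 + 802/455) = 18797/985 - 1*1879263/1071070 = 18797/985 - 1879263/1071070 = 3656365747/211000790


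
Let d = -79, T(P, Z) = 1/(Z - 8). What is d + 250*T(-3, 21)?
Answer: -777/13 ≈ -59.769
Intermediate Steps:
T(P, Z) = 1/(-8 + Z)
d + 250*T(-3, 21) = -79 + 250/(-8 + 21) = -79 + 250/13 = -777/13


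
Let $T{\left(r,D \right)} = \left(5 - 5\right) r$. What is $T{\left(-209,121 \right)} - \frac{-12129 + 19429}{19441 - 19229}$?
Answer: $- \frac{1825}{53} \approx -34.434$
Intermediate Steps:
$T{\left(r,D \right)} = 0$ ($T{\left(r,D \right)} = 0 r = 0$)
$T{\left(-209,121 \right)} - \frac{-12129 + 19429}{19441 - 19229} = 0 - \frac{-12129 + 19429}{19441 - 19229} = 0 - \frac{7300}{212} = 0 - 7300 \cdot \frac{1}{212} = 0 - \frac{1825}{53} = - \frac{1825}{53}$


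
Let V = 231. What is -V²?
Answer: -53361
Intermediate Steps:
-V² = -1*231² = -1*53361 = -53361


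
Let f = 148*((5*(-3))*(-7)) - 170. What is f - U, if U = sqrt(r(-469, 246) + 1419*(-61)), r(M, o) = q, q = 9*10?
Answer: 15370 - I*sqrt(86469) ≈ 15370.0 - 294.06*I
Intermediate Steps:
q = 90
f = 15370 (f = 148*(-15*(-7)) - 170 = 148*105 - 170 = 15540 - 170 = 15370)
r(M, o) = 90
U = I*sqrt(86469) (U = sqrt(90 + 1419*(-61)) = sqrt(90 - 86559) = sqrt(-86469) = I*sqrt(86469) ≈ 294.06*I)
f - U = 15370 - I*sqrt(86469)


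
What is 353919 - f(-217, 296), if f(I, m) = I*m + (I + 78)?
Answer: 418290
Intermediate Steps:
f(I, m) = 78 + I + I*m (f(I, m) = I*m + (78 + I) = 78 + I + I*m)
353919 - f(-217, 296) = 353919 - (78 - 217 - 217*296) = 353919 - (78 - 217 - 64232) = 353919 - 1*(-64371) = 353919 + 64371 = 418290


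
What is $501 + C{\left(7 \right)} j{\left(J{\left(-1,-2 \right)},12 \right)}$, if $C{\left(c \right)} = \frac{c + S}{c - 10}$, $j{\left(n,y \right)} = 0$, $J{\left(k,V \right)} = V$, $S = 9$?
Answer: $501$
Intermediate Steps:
$C{\left(c \right)} = \frac{9 + c}{-10 + c}$ ($C{\left(c \right)} = \frac{c + 9}{c - 10} = \frac{9 + c}{-10 + c}$)
$501 + C{\left(7 \right)} j{\left(J{\left(-1,-2 \right)},12 \right)} = 501 + \frac{9 + 7}{-10 + 7} \cdot 0 = 501 + \frac{1}{-3} \cdot 16 \cdot 0 = 501 + \left(- \frac{1}{3}\right) 16 \cdot 0 = 501 - 0 = 501 + 0 = 501$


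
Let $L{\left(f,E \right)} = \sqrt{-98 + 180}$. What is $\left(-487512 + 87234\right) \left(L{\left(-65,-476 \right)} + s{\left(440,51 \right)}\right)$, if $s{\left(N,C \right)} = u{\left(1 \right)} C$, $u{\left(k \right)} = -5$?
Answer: $102070890 - 400278 \sqrt{82} \approx 9.8446 \cdot 10^{7}$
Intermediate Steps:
$L{\left(f,E \right)} = \sqrt{82}$
$s{\left(N,C \right)} = - 5 C$
$\left(-487512 + 87234\right) \left(L{\left(-65,-476 \right)} + s{\left(440,51 \right)}\right) = \left(-487512 + 87234\right) \left(\sqrt{82} - 255\right) = - 400278 \left(\sqrt{82} - 255\right) = - 400278 \left(-255 + \sqrt{82}\right) = 102070890 - 400278 \sqrt{82}$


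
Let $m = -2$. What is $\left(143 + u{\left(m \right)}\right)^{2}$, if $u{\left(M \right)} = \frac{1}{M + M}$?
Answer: $\frac{326041}{16} \approx 20378.0$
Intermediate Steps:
$u{\left(M \right)} = \frac{1}{2 M}$
$\left(143 + u{\left(m \right)}\right)^{2} = \left(143 + \frac{1}{2 \left(-2\right)}\right)^{2} = \left(143 + \frac{1}{2} \left(- \frac{1}{2}\right)\right)^{2} = \left(143 - \frac{1}{4}\right)^{2} = \left(\frac{571}{4}\right)^{2} = \frac{326041}{16}$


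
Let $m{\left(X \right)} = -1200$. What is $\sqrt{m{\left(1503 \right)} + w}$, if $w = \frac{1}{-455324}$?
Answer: $\frac{i \sqrt{62195983606631}}{227662} \approx 34.641 i$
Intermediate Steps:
$w = - \frac{1}{455324} \approx -2.1962 \cdot 10^{-6}$
$\sqrt{m{\left(1503 \right)} + w} = \sqrt{-1200 - \frac{1}{455324}} = \sqrt{- \frac{546388801}{455324}} = \frac{i \sqrt{62195983606631}}{227662}$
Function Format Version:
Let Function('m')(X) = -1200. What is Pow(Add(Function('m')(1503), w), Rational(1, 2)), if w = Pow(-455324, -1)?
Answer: Mul(Rational(1, 227662), I, Pow(62195983606631, Rational(1, 2))) ≈ Mul(34.641, I)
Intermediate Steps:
w = Rational(-1, 455324) ≈ -2.1962e-6
Pow(Add(Function('m')(1503), w), Rational(1, 2)) = Pow(Add(-1200, Rational(-1, 455324)), Rational(1, 2)) = Pow(Rational(-546388801, 455324), Rational(1, 2)) = Mul(Rational(1, 227662), I, Pow(62195983606631, Rational(1, 2)))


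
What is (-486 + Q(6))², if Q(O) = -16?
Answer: 252004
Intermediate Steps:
(-486 + Q(6))² = (-486 - 16)² = (-502)² = 252004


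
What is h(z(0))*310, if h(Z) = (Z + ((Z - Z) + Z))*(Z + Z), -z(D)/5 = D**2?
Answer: 0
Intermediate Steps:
z(D) = -5*D**2
h(Z) = 4*Z**2 (h(Z) = (Z + (0 + Z))*(2*Z) = (Z + Z)*(2*Z) = (2*Z)*(2*Z) = 4*Z**2)
h(z(0))*310 = (4*(-5*0**2)**2)*310 = (4*(-5*0)**2)*310 = (4*0**2)*310 = (4*0)*310 = 0*310 = 0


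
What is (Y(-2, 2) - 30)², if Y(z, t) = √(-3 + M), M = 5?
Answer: (30 - √2)² ≈ 817.15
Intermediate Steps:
Y(z, t) = √2 (Y(z, t) = √(-3 + 5) = √2)
(Y(-2, 2) - 30)² = (√2 - 30)² = (-30 + √2)²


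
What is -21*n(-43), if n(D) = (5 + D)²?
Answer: -30324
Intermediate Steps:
-21*n(-43) = -21*(5 - 43)² = -21*(-38)² = -21*1444 = -30324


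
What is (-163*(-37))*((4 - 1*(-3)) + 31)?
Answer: 229178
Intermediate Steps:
(-163*(-37))*((4 - 1*(-3)) + 31) = 6031*((4 + 3) + 31) = 6031*(7 + 31) = 6031*38 = 229178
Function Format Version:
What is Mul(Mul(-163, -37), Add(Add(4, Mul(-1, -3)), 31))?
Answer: 229178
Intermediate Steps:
Mul(Mul(-163, -37), Add(Add(4, Mul(-1, -3)), 31)) = Mul(6031, Add(Add(4, 3), 31)) = Mul(6031, Add(7, 31)) = Mul(6031, 38) = 229178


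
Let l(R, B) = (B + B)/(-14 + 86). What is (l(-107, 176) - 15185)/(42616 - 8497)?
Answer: -136621/307071 ≈ -0.44492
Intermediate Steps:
l(R, B) = B/36 (l(R, B) = (2*B)/72 = (2*B)*(1/72) = B/36)
(l(-107, 176) - 15185)/(42616 - 8497) = ((1/36)*176 - 15185)/(42616 - 8497) = (44/9 - 15185)/34119 = -136621/9*1/34119 = -136621/307071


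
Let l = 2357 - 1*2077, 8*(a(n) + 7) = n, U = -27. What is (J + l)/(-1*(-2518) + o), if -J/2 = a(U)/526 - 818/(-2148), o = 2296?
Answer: 315541475/5439088272 ≈ 0.058014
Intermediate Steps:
a(n) = -7 + n/8
J = -815965/1129848 (J = -2*((-7 + (⅛)*(-27))/526 - 818/(-2148)) = -2*((-7 - 27/8)*(1/526) - 818*(-1/2148)) = -2*(-83/8*1/526 + 409/1074) = -2*(-83/4208 + 409/1074) = -2*815965/2259696 = -815965/1129848 ≈ -0.72219)
l = 280 (l = 2357 - 2077 = 280)
(J + l)/(-1*(-2518) + o) = (-815965/1129848 + 280)/(-1*(-2518) + 2296) = 315541475/(1129848*(2518 + 2296)) = (315541475/1129848)/4814 = (315541475/1129848)*(1/4814) = 315541475/5439088272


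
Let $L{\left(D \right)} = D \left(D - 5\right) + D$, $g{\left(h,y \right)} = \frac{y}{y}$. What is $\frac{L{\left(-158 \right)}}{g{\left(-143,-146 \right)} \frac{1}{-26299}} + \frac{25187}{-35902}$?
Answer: $- \frac{24167402747195}{35902} \approx -6.7315 \cdot 10^{8}$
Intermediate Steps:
$g{\left(h,y \right)} = 1$
$L{\left(D \right)} = D + D \left(-5 + D\right)$ ($L{\left(D \right)} = D \left(-5 + D\right) + D = D + D \left(-5 + D\right)$)
$\frac{L{\left(-158 \right)}}{g{\left(-143,-146 \right)} \frac{1}{-26299}} + \frac{25187}{-35902} = \frac{\left(-158\right) \left(-4 - 158\right)}{1 \frac{1}{-26299}} + \frac{25187}{-35902} = \frac{\left(-158\right) \left(-162\right)}{1 \left(- \frac{1}{26299}\right)} + 25187 \left(- \frac{1}{35902}\right) = \frac{25596}{- \frac{1}{26299}} - \frac{25187}{35902} = 25596 \left(-26299\right) - \frac{25187}{35902} = -673149204 - \frac{25187}{35902} = - \frac{24167402747195}{35902}$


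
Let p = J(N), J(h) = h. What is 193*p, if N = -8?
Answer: -1544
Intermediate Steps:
p = -8
193*p = 193*(-8) = -1544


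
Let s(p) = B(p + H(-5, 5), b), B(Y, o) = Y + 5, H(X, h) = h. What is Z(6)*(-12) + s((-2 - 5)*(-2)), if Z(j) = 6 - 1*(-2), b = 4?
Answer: -72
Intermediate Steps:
Z(j) = 8 (Z(j) = 6 + 2 = 8)
B(Y, o) = 5 + Y
s(p) = 10 + p (s(p) = 5 + (p + 5) = 5 + (5 + p) = 10 + p)
Z(6)*(-12) + s((-2 - 5)*(-2)) = 8*(-12) + (10 + (-2 - 5)*(-2)) = -96 + (10 - 7*(-2)) = -96 + (10 + 14) = -96 + 24 = -72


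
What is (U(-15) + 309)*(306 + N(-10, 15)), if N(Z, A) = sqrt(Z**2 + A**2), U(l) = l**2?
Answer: 163404 + 2670*sqrt(13) ≈ 1.7303e+5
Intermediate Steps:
N(Z, A) = sqrt(A**2 + Z**2)
(U(-15) + 309)*(306 + N(-10, 15)) = ((-15)**2 + 309)*(306 + sqrt(15**2 + (-10)**2)) = (225 + 309)*(306 + sqrt(225 + 100)) = 534*(306 + sqrt(325)) = 534*(306 + 5*sqrt(13)) = 163404 + 2670*sqrt(13)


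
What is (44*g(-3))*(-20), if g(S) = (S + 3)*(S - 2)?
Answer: 0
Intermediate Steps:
g(S) = (-2 + S)*(3 + S) (g(S) = (3 + S)*(-2 + S) = (-2 + S)*(3 + S))
(44*g(-3))*(-20) = (44*(-6 - 3 + (-3)²))*(-20) = (44*(-6 - 3 + 9))*(-20) = (44*0)*(-20) = 0*(-20) = 0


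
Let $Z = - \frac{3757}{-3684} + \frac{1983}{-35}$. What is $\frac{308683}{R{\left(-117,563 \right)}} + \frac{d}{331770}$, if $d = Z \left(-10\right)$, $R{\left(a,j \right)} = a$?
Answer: $- \frac{146721820004659}{55611950940} \approx -2638.3$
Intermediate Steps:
$Z = - \frac{7173877}{128940}$ ($Z = \left(-3757\right) \left(- \frac{1}{3684}\right) + 1983 \left(- \frac{1}{35}\right) = \frac{3757}{3684} - \frac{1983}{35} = - \frac{7173877}{128940} \approx -55.637$)
$d = \frac{7173877}{12894}$ ($d = \left(- \frac{7173877}{128940}\right) \left(-10\right) = \frac{7173877}{12894} \approx 556.37$)
$\frac{308683}{R{\left(-117,563 \right)}} + \frac{d}{331770} = \frac{308683}{-117} + \frac{7173877}{12894 \cdot 331770} = 308683 \left(- \frac{1}{117}\right) + \frac{7173877}{12894} \cdot \frac{1}{331770} = - \frac{308683}{117} + \frac{7173877}{4277842380} = - \frac{146721820004659}{55611950940}$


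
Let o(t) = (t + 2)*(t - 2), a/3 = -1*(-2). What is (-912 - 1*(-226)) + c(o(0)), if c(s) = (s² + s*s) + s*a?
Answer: -678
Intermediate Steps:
a = 6 (a = 3*(-1*(-2)) = 3*2 = 6)
o(t) = (-2 + t)*(2 + t) (o(t) = (2 + t)*(-2 + t) = (-2 + t)*(2 + t))
c(s) = 2*s² + 6*s (c(s) = (s² + s*s) + s*6 = (s² + s²) + 6*s = 2*s² + 6*s)
(-912 - 1*(-226)) + c(o(0)) = (-912 - 1*(-226)) + 2*(-4 + 0²)*(3 + (-4 + 0²)) = (-912 + 226) + 2*(-4 + 0)*(3 + (-4 + 0)) = -686 + 2*(-4)*(3 - 4) = -686 + 2*(-4)*(-1) = -686 + 8 = -678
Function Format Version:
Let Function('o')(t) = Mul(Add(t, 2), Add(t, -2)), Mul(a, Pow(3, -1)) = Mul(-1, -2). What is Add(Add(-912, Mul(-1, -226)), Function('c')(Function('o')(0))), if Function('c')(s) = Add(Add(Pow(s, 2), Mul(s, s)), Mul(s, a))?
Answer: -678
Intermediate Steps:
a = 6 (a = Mul(3, Mul(-1, -2)) = Mul(3, 2) = 6)
Function('o')(t) = Mul(Add(-2, t), Add(2, t)) (Function('o')(t) = Mul(Add(2, t), Add(-2, t)) = Mul(Add(-2, t), Add(2, t)))
Function('c')(s) = Add(Mul(2, Pow(s, 2)), Mul(6, s)) (Function('c')(s) = Add(Add(Pow(s, 2), Mul(s, s)), Mul(s, 6)) = Add(Add(Pow(s, 2), Pow(s, 2)), Mul(6, s)) = Add(Mul(2, Pow(s, 2)), Mul(6, s)))
Add(Add(-912, Mul(-1, -226)), Function('c')(Function('o')(0))) = Add(Add(-912, Mul(-1, -226)), Mul(2, Add(-4, Pow(0, 2)), Add(3, Add(-4, Pow(0, 2))))) = Add(Add(-912, 226), Mul(2, Add(-4, 0), Add(3, Add(-4, 0)))) = Add(-686, Mul(2, -4, Add(3, -4))) = Add(-686, Mul(2, -4, -1)) = Add(-686, 8) = -678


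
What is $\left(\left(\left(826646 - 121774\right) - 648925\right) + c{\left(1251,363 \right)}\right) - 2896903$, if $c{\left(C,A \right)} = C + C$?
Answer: $-2838454$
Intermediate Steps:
$c{\left(C,A \right)} = 2 C$
$\left(\left(\left(826646 - 121774\right) - 648925\right) + c{\left(1251,363 \right)}\right) - 2896903 = \left(\left(\left(826646 - 121774\right) - 648925\right) + 2 \cdot 1251\right) - 2896903 = \left(\left(704872 - 648925\right) + 2502\right) - 2896903 = \left(55947 + 2502\right) - 2896903 = 58449 - 2896903 = -2838454$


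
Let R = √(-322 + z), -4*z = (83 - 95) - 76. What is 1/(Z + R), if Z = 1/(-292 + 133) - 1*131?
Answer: -331197/44147320 - 25281*I*√3/44147320 ≈ -0.0075021 - 0.00099186*I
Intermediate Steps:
z = 22 (z = -((83 - 95) - 76)/4 = -(-12 - 76)/4 = -¼*(-88) = 22)
R = 10*I*√3 (R = √(-322 + 22) = √(-300) = 10*I*√3 ≈ 17.32*I)
Z = -20830/159 (Z = 1/(-159) - 131 = -1/159 - 131 = -20830/159 ≈ -131.01)
1/(Z + R) = 1/(-20830/159 + 10*I*√3)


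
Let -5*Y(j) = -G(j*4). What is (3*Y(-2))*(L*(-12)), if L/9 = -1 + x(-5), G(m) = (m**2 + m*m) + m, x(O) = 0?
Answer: 7776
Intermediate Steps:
G(m) = m + 2*m**2 (G(m) = (m**2 + m**2) + m = 2*m**2 + m = m + 2*m**2)
L = -9 (L = 9*(-1 + 0) = 9*(-1) = -9)
Y(j) = 4*j*(1 + 8*j)/5 (Y(j) = -(-1)*(j*4)*(1 + 2*(j*4))/5 = -(-1)*(4*j)*(1 + 2*(4*j))/5 = -(-1)*(4*j)*(1 + 8*j)/5 = -(-1)*4*j*(1 + 8*j)/5 = -(-4)*j*(1 + 8*j)/5 = 4*j*(1 + 8*j)/5)
(3*Y(-2))*(L*(-12)) = (3*((4/5)*(-2)*(1 + 8*(-2))))*(-9*(-12)) = (3*((4/5)*(-2)*(1 - 16)))*108 = (3*((4/5)*(-2)*(-15)))*108 = (3*24)*108 = 72*108 = 7776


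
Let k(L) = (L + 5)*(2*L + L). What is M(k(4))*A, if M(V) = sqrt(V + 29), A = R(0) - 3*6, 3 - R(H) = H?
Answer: -15*sqrt(137) ≈ -175.57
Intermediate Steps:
R(H) = 3 - H
A = -15 (A = (3 - 1*0) - 3*6 = (3 + 0) - 18 = 3 - 18 = -15)
k(L) = 3*L*(5 + L) (k(L) = (5 + L)*(3*L) = 3*L*(5 + L))
M(V) = sqrt(29 + V)
M(k(4))*A = sqrt(29 + 3*4*(5 + 4))*(-15) = sqrt(29 + 3*4*9)*(-15) = sqrt(29 + 108)*(-15) = sqrt(137)*(-15) = -15*sqrt(137)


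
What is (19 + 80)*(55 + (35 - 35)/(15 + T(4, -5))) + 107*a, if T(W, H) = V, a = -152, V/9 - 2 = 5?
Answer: -10819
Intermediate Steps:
V = 63 (V = 18 + 9*5 = 18 + 45 = 63)
T(W, H) = 63
(19 + 80)*(55 + (35 - 35)/(15 + T(4, -5))) + 107*a = (19 + 80)*(55 + (35 - 35)/(15 + 63)) + 107*(-152) = 99*(55 + 0/78) - 16264 = 99*(55 + 0*(1/78)) - 16264 = 99*(55 + 0) - 16264 = 99*55 - 16264 = 5445 - 16264 = -10819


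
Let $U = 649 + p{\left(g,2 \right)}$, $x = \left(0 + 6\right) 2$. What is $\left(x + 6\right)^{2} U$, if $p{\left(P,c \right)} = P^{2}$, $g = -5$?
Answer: $218376$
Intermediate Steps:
$x = 12$ ($x = 6 \cdot 2 = 12$)
$U = 674$ ($U = 649 + \left(-5\right)^{2} = 649 + 25 = 674$)
$\left(x + 6\right)^{2} U = \left(12 + 6\right)^{2} \cdot 674 = 18^{2} \cdot 674 = 324 \cdot 674 = 218376$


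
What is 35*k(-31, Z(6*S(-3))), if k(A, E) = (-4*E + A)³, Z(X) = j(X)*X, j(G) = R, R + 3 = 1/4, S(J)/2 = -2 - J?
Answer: 36060535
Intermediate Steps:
S(J) = -4 - 2*J (S(J) = 2*(-2 - J) = -4 - 2*J)
R = -11/4 (R = -3 + 1/4 = -3 + ¼ = -11/4 ≈ -2.7500)
j(G) = -11/4
Z(X) = -11*X/4
k(A, E) = (A - 4*E)³
35*k(-31, Z(6*S(-3))) = 35*(-31 - (-11)*6*(-4 - 2*(-3)))³ = 35*(-31 - (-11)*6*(-4 + 6))³ = 35*(-31 - (-11)*6*2)³ = 35*(-31 - (-11)*12)³ = 35*(-31 - 4*(-33))³ = 35*(-31 + 132)³ = 35*101³ = 35*1030301 = 36060535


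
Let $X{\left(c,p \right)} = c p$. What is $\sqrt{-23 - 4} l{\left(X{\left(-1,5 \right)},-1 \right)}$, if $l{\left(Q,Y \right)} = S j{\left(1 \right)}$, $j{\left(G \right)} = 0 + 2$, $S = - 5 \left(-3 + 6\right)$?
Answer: $- 90 i \sqrt{3} \approx - 155.88 i$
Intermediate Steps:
$S = -15$ ($S = \left(-5\right) 3 = -15$)
$j{\left(G \right)} = 2$
$l{\left(Q,Y \right)} = -30$ ($l{\left(Q,Y \right)} = \left(-15\right) 2 = -30$)
$\sqrt{-23 - 4} l{\left(X{\left(-1,5 \right)},-1 \right)} = \sqrt{-23 - 4} \left(-30\right) = \sqrt{-27} \left(-30\right) = 3 i \sqrt{3} \left(-30\right) = - 90 i \sqrt{3}$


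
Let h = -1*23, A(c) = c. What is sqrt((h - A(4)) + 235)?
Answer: 4*sqrt(13) ≈ 14.422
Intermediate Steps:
h = -23
sqrt((h - A(4)) + 235) = sqrt((-23 - 1*4) + 235) = sqrt((-23 - 4) + 235) = sqrt(-27 + 235) = sqrt(208) = 4*sqrt(13)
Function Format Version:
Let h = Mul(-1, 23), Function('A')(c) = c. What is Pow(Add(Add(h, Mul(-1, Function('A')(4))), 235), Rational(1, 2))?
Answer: Mul(4, Pow(13, Rational(1, 2))) ≈ 14.422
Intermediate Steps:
h = -23
Pow(Add(Add(h, Mul(-1, Function('A')(4))), 235), Rational(1, 2)) = Pow(Add(Add(-23, Mul(-1, 4)), 235), Rational(1, 2)) = Pow(Add(Add(-23, -4), 235), Rational(1, 2)) = Pow(Add(-27, 235), Rational(1, 2)) = Pow(208, Rational(1, 2)) = Mul(4, Pow(13, Rational(1, 2)))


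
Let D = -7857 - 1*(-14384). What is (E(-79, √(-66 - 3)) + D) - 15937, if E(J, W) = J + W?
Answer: -9489 + I*√69 ≈ -9489.0 + 8.3066*I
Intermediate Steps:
D = 6527 (D = -7857 + 14384 = 6527)
(E(-79, √(-66 - 3)) + D) - 15937 = ((-79 + √(-66 - 3)) + 6527) - 15937 = ((-79 + √(-69)) + 6527) - 15937 = ((-79 + I*√69) + 6527) - 15937 = (6448 + I*√69) - 15937 = -9489 + I*√69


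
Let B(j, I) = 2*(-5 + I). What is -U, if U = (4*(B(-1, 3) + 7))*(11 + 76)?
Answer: -1044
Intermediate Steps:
B(j, I) = -10 + 2*I
U = 1044 (U = (4*((-10 + 2*3) + 7))*(11 + 76) = (4*((-10 + 6) + 7))*87 = (4*(-4 + 7))*87 = (4*3)*87 = 12*87 = 1044)
-U = -1*1044 = -1044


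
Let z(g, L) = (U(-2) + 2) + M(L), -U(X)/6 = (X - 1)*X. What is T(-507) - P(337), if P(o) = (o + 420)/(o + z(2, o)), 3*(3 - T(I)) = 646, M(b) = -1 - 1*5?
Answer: -63820/297 ≈ -214.88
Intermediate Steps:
M(b) = -6 (M(b) = -1 - 5 = -6)
T(I) = -637/3 (T(I) = 3 - ⅓*646 = 3 - 646/3 = -637/3)
U(X) = -6*X*(-1 + X) (U(X) = -6*(X - 1)*X = -6*(-1 + X)*X = -6*X*(-1 + X))
z(g, L) = -40 (z(g, L) = (6*(-2)*(1 - 1*(-2)) + 2) - 6 = (6*(-2)*(1 + 2) + 2) - 6 = (6*(-2)*3 + 2) - 6 = (-36 + 2) - 6 = -34 - 6 = -40)
P(o) = (420 + o)/(-40 + o) (P(o) = (o + 420)/(o - 40) = (420 + o)/(-40 + o))
T(-507) - P(337) = -637/3 - (420 + 337)/(-40 + 337) = -637/3 - 757/297 = -63820/297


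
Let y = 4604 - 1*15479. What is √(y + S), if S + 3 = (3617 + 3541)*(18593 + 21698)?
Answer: 10*√2883921 ≈ 16982.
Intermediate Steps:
S = 288402975 (S = -3 + (3617 + 3541)*(18593 + 21698) = -3 + 7158*40291 = -3 + 288402978 = 288402975)
y = -10875 (y = 4604 - 15479 = -10875)
√(y + S) = √(-10875 + 288402975) = √288392100 = 10*√2883921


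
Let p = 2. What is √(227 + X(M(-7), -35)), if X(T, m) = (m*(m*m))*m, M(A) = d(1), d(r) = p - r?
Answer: 2*√375213 ≈ 1225.1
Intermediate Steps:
d(r) = 2 - r
M(A) = 1 (M(A) = 2 - 1*1 = 2 - 1 = 1)
X(T, m) = m⁴ (X(T, m) = (m*m²)*m = m³*m = m⁴)
√(227 + X(M(-7), -35)) = √(227 + (-35)⁴) = √(227 + 1500625) = √1500852 = 2*√375213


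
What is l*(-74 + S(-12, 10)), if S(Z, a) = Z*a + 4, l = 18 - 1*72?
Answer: 10260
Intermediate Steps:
l = -54 (l = 18 - 72 = -54)
S(Z, a) = 4 + Z*a
l*(-74 + S(-12, 10)) = -54*(-74 + (4 - 12*10)) = -54*(-74 + (4 - 120)) = -54*(-74 - 116) = -54*(-190) = 10260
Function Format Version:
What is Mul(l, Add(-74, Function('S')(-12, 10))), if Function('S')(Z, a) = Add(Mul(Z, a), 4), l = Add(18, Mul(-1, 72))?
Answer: 10260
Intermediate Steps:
l = -54 (l = Add(18, -72) = -54)
Function('S')(Z, a) = Add(4, Mul(Z, a))
Mul(l, Add(-74, Function('S')(-12, 10))) = Mul(-54, Add(-74, Add(4, Mul(-12, 10)))) = Mul(-54, Add(-74, Add(4, -120))) = Mul(-54, Add(-74, -116)) = Mul(-54, -190) = 10260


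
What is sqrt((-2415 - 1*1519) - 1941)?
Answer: 5*I*sqrt(235) ≈ 76.649*I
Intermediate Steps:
sqrt((-2415 - 1*1519) - 1941) = sqrt((-2415 - 1519) - 1941) = sqrt(-3934 - 1941) = sqrt(-5875) = 5*I*sqrt(235)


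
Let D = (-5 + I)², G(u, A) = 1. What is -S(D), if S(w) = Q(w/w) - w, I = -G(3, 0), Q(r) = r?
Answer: 35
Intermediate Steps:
I = -1 (I = -1*1 = -1)
D = 36 (D = (-5 - 1)² = (-6)² = 36)
S(w) = 1 - w (S(w) = w/w - w = 1 - w)
-S(D) = -(1 - 1*36) = -(1 - 36) = -1*(-35) = 35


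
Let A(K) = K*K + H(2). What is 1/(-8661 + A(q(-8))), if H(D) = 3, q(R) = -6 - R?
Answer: -1/8654 ≈ -0.00011555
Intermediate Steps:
A(K) = 3 + K**2 (A(K) = K*K + 3 = K**2 + 3 = 3 + K**2)
1/(-8661 + A(q(-8))) = 1/(-8661 + (3 + (-6 - 1*(-8))**2)) = 1/(-8661 + (3 + (-6 + 8)**2)) = 1/(-8661 + (3 + 2**2)) = 1/(-8661 + (3 + 4)) = 1/(-8661 + 7) = 1/(-8654) = -1/8654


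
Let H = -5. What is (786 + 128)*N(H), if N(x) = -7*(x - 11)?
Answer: 102368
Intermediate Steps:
N(x) = 77 - 7*x (N(x) = -7*(-11 + x) = 77 - 7*x)
(786 + 128)*N(H) = (786 + 128)*(77 - 7*(-5)) = 914*(77 + 35) = 914*112 = 102368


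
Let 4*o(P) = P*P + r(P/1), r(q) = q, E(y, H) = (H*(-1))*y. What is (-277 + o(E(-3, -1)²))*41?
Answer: -20869/2 ≈ -10435.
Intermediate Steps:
E(y, H) = -H*y (E(y, H) = (-H)*y = -H*y)
o(P) = P/4 + P²/4 (o(P) = (P*P + P/1)/4 = (P² + P*1)/4 = (P² + P)/4 = (P + P²)/4 = P/4 + P²/4)
(-277 + o(E(-3, -1)²))*41 = (-277 + (-1*(-1)*(-3))²*(1 + (-1*(-1)*(-3))²)/4)*41 = (-277 + (¼)*(-3)²*(1 + (-3)²))*41 = (-277 + (¼)*9*(1 + 9))*41 = (-277 + (¼)*9*10)*41 = (-277 + 45/2)*41 = -509/2*41 = -20869/2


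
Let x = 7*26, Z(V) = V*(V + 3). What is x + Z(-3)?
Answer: 182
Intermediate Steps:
Z(V) = V*(3 + V)
x = 182
x + Z(-3) = 182 - 3*(3 - 3) = 182 - 3*0 = 182 + 0 = 182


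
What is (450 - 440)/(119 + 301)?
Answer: 1/42 ≈ 0.023810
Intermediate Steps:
(450 - 440)/(119 + 301) = 10/420 = 10*(1/420) = 1/42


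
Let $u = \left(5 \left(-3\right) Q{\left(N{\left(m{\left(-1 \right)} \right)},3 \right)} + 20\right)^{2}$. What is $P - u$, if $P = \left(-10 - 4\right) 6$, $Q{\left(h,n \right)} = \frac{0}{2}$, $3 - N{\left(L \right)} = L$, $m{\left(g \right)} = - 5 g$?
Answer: $-484$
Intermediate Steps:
$N{\left(L \right)} = 3 - L$
$Q{\left(h,n \right)} = 0$ ($Q{\left(h,n \right)} = 0 \cdot \frac{1}{2} = 0$)
$P = -84$ ($P = \left(-14\right) 6 = -84$)
$u = 400$ ($u = \left(5 \left(-3\right) 0 + 20\right)^{2} = \left(\left(-15\right) 0 + 20\right)^{2} = \left(0 + 20\right)^{2} = 20^{2} = 400$)
$P - u = -84 - 400 = -484$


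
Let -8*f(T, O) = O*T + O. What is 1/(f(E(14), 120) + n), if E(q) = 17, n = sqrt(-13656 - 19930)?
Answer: -135/53243 - I*sqrt(33586)/106486 ≈ -0.0025355 - 0.001721*I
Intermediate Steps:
n = I*sqrt(33586) (n = sqrt(-33586) = I*sqrt(33586) ≈ 183.26*I)
f(T, O) = -O/8 - O*T/8 (f(T, O) = -(O*T + O)/8 = -(O + O*T)/8 = -O/8 - O*T/8)
1/(f(E(14), 120) + n) = 1/(-1/8*120*(1 + 17) + I*sqrt(33586)) = 1/(-1/8*120*18 + I*sqrt(33586)) = 1/(-270 + I*sqrt(33586))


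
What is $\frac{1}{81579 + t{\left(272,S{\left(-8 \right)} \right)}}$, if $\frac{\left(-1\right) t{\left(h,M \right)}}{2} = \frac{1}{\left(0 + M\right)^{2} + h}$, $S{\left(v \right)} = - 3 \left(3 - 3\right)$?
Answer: $\frac{136}{11094743} \approx 1.2258 \cdot 10^{-5}$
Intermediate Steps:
$S{\left(v \right)} = 0$ ($S{\left(v \right)} = \left(-3\right) 0 = 0$)
$t{\left(h,M \right)} = - \frac{2}{h + M^{2}}$ ($t{\left(h,M \right)} = - \frac{2}{\left(0 + M\right)^{2} + h} = - \frac{2}{M^{2} + h} = - \frac{2}{h + M^{2}}$)
$\frac{1}{81579 + t{\left(272,S{\left(-8 \right)} \right)}} = \frac{1}{81579 - \frac{2}{272 + 0^{2}}} = \frac{1}{81579 - \frac{2}{272 + 0}} = \frac{1}{81579 - \frac{2}{272}} = \frac{1}{81579 - \frac{1}{136}} = \frac{1}{\frac{11094743}{136}} = \frac{136}{11094743}$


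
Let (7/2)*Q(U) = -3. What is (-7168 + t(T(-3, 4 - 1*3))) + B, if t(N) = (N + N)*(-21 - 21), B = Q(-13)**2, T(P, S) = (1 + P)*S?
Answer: -342964/49 ≈ -6999.3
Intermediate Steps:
Q(U) = -6/7 (Q(U) = (2/7)*(-3) = -6/7)
T(P, S) = S*(1 + P)
B = 36/49 (B = (-6/7)**2 = 36/49 ≈ 0.73469)
t(N) = -84*N (t(N) = (2*N)*(-42) = -84*N)
(-7168 + t(T(-3, 4 - 1*3))) + B = (-7168 - 84*(4 - 1*3)*(1 - 3)) + 36/49 = (-7168 - 84*(4 - 3)*(-2)) + 36/49 = (-7168 - 84*(-2)) + 36/49 = (-7168 + 168) + 36/49 = -7000 + 36/49 = -342964/49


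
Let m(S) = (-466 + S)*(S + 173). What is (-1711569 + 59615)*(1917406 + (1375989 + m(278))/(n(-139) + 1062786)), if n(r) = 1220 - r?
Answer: -3370645783697534734/1064145 ≈ -3.1675e+12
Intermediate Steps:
m(S) = (-466 + S)*(173 + S)
(-1711569 + 59615)*(1917406 + (1375989 + m(278))/(n(-139) + 1062786)) = (-1711569 + 59615)*(1917406 + (1375989 + (-80618 + 278² - 293*278))/((1220 - 1*(-139)) + 1062786)) = -1651954*(1917406 + (1375989 + (-80618 + 77284 - 81454))/((1220 + 139) + 1062786)) = -1651954*(1917406 + (1375989 - 84788)/(1359 + 1062786)) = -1651954*(1917406 + 1291201/1064145) = -1651954*2040399299071/1064145 = -3370645783697534734/1064145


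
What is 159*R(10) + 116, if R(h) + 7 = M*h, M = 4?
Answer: 5363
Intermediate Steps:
R(h) = -7 + 4*h
159*R(10) + 116 = 159*(-7 + 4*10) + 116 = 159*(-7 + 40) + 116 = 159*33 + 116 = 5247 + 116 = 5363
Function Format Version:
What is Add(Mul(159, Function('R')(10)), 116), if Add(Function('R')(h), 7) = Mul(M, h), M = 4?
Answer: 5363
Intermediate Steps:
Function('R')(h) = Add(-7, Mul(4, h))
Add(Mul(159, Function('R')(10)), 116) = Add(Mul(159, Add(-7, Mul(4, 10))), 116) = Add(Mul(159, Add(-7, 40)), 116) = Add(Mul(159, 33), 116) = Add(5247, 116) = 5363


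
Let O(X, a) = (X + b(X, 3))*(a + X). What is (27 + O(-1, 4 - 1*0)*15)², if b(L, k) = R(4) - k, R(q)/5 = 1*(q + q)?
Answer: 2712609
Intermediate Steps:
R(q) = 10*q (R(q) = 5*(1*(q + q)) = 5*(1*(2*q)) = 5*(2*q) = 10*q)
b(L, k) = 40 - k (b(L, k) = 10*4 - k = 40 - k)
O(X, a) = (37 + X)*(X + a) (O(X, a) = (X + (40 - 1*3))*(a + X) = (X + (40 - 3))*(X + a) = (X + 37)*(X + a) = (37 + X)*(X + a))
(27 + O(-1, 4 - 1*0)*15)² = (27 + ((-1)² + 37*(-1) + 37*(4 - 1*0) - (4 - 1*0))*15)² = (27 + (1 - 37 + 37*(4 + 0) - (4 + 0))*15)² = (27 + (1 - 37 + 37*4 - 1*4)*15)² = (27 + (1 - 37 + 148 - 4)*15)² = (27 + 108*15)² = (27 + 1620)² = 1647² = 2712609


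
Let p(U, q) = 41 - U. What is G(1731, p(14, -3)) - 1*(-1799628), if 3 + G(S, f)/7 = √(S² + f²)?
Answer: 1799607 + 21*√333010 ≈ 1.8117e+6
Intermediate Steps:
G(S, f) = -21 + 7*√(S² + f²)
G(1731, p(14, -3)) - 1*(-1799628) = (-21 + 7*√(1731² + (41 - 1*14)²)) - 1*(-1799628) = (-21 + 7*√(2996361 + (41 - 14)²)) + 1799628 = (-21 + 7*√(2996361 + 27²)) + 1799628 = (-21 + 7*√(2996361 + 729)) + 1799628 = (-21 + 7*√2997090) + 1799628 = (-21 + 7*(3*√333010)) + 1799628 = (-21 + 21*√333010) + 1799628 = 1799607 + 21*√333010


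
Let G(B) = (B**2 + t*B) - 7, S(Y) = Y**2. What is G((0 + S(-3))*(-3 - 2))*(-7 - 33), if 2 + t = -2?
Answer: -87920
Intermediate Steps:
t = -4 (t = -2 - 2 = -4)
G(B) = -7 + B**2 - 4*B (G(B) = (B**2 - 4*B) - 7 = -7 + B**2 - 4*B)
G((0 + S(-3))*(-3 - 2))*(-7 - 33) = (-7 + ((0 + (-3)**2)*(-3 - 2))**2 - 4*(0 + (-3)**2)*(-3 - 2))*(-7 - 33) = (-7 + ((0 + 9)*(-5))**2 - 4*(0 + 9)*(-5))*(-40) = (-7 + (9*(-5))**2 - 36*(-5))*(-40) = (-7 + (-45)**2 - 4*(-45))*(-40) = (-7 + 2025 + 180)*(-40) = 2198*(-40) = -87920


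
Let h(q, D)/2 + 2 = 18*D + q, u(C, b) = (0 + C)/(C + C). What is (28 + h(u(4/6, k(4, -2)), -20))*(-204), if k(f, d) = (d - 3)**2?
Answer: 141780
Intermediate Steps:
k(f, d) = (-3 + d)**2
u(C, b) = 1/2 (u(C, b) = C/((2*C)) = C*(1/(2*C)) = 1/2)
h(q, D) = -4 + 2*q + 36*D (h(q, D) = -4 + 2*(18*D + q) = -4 + 2*(q + 18*D) = -4 + (2*q + 36*D) = -4 + 2*q + 36*D)
(28 + h(u(4/6, k(4, -2)), -20))*(-204) = (28 + (-4 + 2*(1/2) + 36*(-20)))*(-204) = (28 + (-4 + 1 - 720))*(-204) = (28 - 723)*(-204) = -695*(-204) = 141780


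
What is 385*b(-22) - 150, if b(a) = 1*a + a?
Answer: -17090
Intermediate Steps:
b(a) = 2*a (b(a) = a + a = 2*a)
385*b(-22) - 150 = 385*(2*(-22)) - 150 = 385*(-44) - 150 = -16940 - 150 = -17090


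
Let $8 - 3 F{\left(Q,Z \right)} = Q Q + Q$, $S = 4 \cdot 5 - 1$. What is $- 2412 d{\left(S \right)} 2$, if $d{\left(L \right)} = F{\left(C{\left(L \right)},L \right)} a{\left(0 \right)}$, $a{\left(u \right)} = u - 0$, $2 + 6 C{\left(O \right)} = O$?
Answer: $0$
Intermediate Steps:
$C{\left(O \right)} = - \frac{1}{3} + \frac{O}{6}$
$S = 19$ ($S = 20 - 1 = 19$)
$F{\left(Q,Z \right)} = \frac{8}{3} - \frac{Q}{3} - \frac{Q^{2}}{3}$ ($F{\left(Q,Z \right)} = \frac{8}{3} - \frac{Q Q + Q}{3} = \frac{8}{3} - \frac{Q^{2} + Q}{3} = \frac{8}{3} - \frac{Q + Q^{2}}{3} = \frac{8}{3} - \left(\frac{Q}{3} + \frac{Q^{2}}{3}\right) = \frac{8}{3} - \frac{Q}{3} - \frac{Q^{2}}{3}$)
$a{\left(u \right)} = u$ ($a{\left(u \right)} = u + 0 = u$)
$d{\left(L \right)} = 0$ ($d{\left(L \right)} = \left(\frac{8}{3} - \frac{- \frac{1}{3} + \frac{L}{6}}{3} - \frac{\left(- \frac{1}{3} + \frac{L}{6}\right)^{2}}{3}\right) 0 = \left(\frac{8}{3} - \left(- \frac{1}{9} + \frac{L}{18}\right) - \frac{\left(- \frac{1}{3} + \frac{L}{6}\right)^{2}}{3}\right) 0 = \left(\frac{25}{9} - \frac{\left(- \frac{1}{3} + \frac{L}{6}\right)^{2}}{3} - \frac{L}{18}\right) 0 = 0$)
$- 2412 d{\left(S \right)} 2 = - 2412 \cdot 0 \cdot 2 = \left(-2412\right) 0 = 0$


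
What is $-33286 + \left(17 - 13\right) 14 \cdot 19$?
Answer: $-32222$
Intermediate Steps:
$-33286 + \left(17 - 13\right) 14 \cdot 19 = -33286 + 4 \cdot 14 \cdot 19 = -33286 + 56 \cdot 19 = -33286 + 1064 = -32222$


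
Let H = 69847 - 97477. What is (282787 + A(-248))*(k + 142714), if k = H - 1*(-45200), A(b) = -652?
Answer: 45221726340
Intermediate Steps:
H = -27630
k = 17570 (k = -27630 - 1*(-45200) = -27630 + 45200 = 17570)
(282787 + A(-248))*(k + 142714) = (282787 - 652)*(17570 + 142714) = 282135*160284 = 45221726340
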